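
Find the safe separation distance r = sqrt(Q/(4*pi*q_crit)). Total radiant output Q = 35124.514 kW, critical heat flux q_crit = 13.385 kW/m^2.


4*pi*q_crit = 168.20
Q/(4*pi*q_crit) = 208.82
r = sqrt(208.82) = 14.451 m

14.451 m


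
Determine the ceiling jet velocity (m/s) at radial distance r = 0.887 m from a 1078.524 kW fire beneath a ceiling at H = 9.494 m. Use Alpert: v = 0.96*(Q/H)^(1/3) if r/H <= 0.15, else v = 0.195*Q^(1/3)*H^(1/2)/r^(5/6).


r/H = 0.887 / 9.494 = 0.093427
r/H <= 0.15, so v = 0.96*(Q/H)^(1/3)
Q/H = 113.60
(Q/H)^(1/3) = 4.8431
v = 0.96 * 4.8431 = 4.6494 m/s

4.6494 m/s


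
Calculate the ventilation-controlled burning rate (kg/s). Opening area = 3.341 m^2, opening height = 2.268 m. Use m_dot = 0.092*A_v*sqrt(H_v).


sqrt(H_v) = 1.5060
m_dot = 0.092 * 3.341 * 1.5060 = 0.46290 kg/s

0.46290 kg/s


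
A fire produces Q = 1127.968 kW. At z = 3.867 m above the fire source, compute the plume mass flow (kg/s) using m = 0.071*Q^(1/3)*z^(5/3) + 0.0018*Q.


Q^(1/3) = 10.410
z^(5/3) = 9.5270
First term = 0.071 * 10.410 * 9.5270 = 7.0412
Second term = 0.0018 * 1127.968 = 2.0303
m = 9.0716 kg/s

9.0716 kg/s


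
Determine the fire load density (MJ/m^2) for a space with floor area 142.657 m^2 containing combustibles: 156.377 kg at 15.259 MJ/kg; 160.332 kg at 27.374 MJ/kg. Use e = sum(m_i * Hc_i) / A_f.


Total energy = 156.377*15.259 + 160.332*27.374
= 2386.157 + 4388.928
= 6775.085 MJ
e = 6775.085 / 142.657 = 47.492 MJ/m^2

47.492 MJ/m^2


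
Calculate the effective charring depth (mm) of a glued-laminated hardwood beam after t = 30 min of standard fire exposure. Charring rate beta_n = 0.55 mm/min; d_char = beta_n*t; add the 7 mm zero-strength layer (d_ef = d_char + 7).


d_char = 0.55 * 30 = 16.5 mm
d_ef = 16.5 + 1.0*7 = 23.5 mm

23.5 mm


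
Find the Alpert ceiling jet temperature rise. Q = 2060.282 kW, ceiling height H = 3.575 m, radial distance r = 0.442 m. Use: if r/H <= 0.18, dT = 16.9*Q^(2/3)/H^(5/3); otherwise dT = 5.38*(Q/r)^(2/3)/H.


r/H = 0.442 / 3.575 = 0.12364
r/H <= 0.18, so dT = 16.9*Q^(2/3)/H^(5/3)
Q^(2/3) = 161.91
H^(5/3) = 8.3585
dT = 16.9 * 161.91 / 8.3585 = 327.37 K

327.37 K


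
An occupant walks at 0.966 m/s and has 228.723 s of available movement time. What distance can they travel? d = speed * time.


d = 0.966 * 228.723 = 220.95 m

220.95 m


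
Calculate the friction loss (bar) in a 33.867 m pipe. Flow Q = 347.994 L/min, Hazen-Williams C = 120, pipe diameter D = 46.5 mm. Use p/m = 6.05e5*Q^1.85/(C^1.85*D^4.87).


Q^1.85 = 50339
C^1.85 = 7022.4
D^4.87 = 1.3198e+08
p/m = 0.032861 bar/m
p_total = 0.032861 * 33.867 = 1.1129 bar

1.1129 bar


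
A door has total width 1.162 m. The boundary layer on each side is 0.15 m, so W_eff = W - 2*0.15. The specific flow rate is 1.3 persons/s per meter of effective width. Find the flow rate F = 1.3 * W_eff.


W_eff = 1.162 - 0.30 = 0.862 m
F = 1.3 * 0.862 = 1.1206 persons/s

1.1206 persons/s


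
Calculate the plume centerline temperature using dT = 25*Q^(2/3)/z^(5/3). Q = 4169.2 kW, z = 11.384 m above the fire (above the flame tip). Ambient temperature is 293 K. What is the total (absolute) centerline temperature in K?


Q^(2/3) = 259.04
z^(5/3) = 57.609
dT = 25 * 259.04 / 57.609 = 112.41 K
T = 293 + 112.41 = 405.41 K

405.41 K


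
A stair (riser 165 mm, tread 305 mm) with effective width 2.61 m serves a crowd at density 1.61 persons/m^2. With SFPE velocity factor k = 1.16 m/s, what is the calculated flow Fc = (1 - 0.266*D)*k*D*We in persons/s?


1 - 0.266*D = 1 - 0.266*1.61 = 0.57174
Fs = 0.57174 * 1.16 * 1.61 = 1.0678 persons/(s*m)
Fc = 1.0678 * 2.61 = 2.7869 persons/s

2.7869 persons/s


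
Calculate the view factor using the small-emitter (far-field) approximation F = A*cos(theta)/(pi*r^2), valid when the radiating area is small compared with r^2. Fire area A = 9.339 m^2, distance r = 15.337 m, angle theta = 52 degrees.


cos(52 deg) = 0.61566
pi*r^2 = 738.98
F = 9.339 * 0.61566 / 738.98 = 0.0077806

0.0077806


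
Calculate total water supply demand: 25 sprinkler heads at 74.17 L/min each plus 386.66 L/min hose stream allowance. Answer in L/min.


Sprinkler demand = 25 * 74.17 = 1854.25 L/min
Total = 1854.25 + 386.66 = 2240.91 L/min

2240.91 L/min


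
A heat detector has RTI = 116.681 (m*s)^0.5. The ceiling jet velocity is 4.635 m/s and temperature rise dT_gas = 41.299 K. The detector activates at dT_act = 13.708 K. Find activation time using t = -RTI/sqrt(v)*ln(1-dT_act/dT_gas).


dT_act/dT_gas = 0.33192
ln(1 - 0.33192) = -0.40335
t = -116.681 / sqrt(4.635) * -0.40335 = 21.860 s

21.860 s


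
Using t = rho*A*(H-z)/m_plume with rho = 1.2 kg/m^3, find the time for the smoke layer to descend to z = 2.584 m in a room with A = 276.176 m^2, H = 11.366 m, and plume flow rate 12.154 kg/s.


H - z = 8.782 m
t = 1.2 * 276.176 * 8.782 / 12.154 = 239.46 s

239.46 s


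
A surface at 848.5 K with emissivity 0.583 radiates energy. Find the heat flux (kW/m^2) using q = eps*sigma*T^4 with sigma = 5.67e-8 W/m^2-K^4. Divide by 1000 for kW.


T^4 = 5.1833e+11
q = 0.583 * 5.67e-8 * 5.1833e+11 / 1000 = 17.134 kW/m^2

17.134 kW/m^2


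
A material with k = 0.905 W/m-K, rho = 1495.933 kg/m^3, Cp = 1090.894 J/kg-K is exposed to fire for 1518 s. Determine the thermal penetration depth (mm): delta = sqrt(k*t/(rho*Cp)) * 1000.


alpha = 0.905 / (1495.933 * 1090.894) = 5.5457e-07 m^2/s
alpha * t = 0.00084183
delta = sqrt(0.00084183) * 1000 = 29.014 mm

29.014 mm


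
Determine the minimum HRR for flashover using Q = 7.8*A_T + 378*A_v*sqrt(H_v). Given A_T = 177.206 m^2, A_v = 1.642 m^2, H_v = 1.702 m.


7.8*A_T = 1382.2
sqrt(H_v) = 1.3046
378*A_v*sqrt(H_v) = 809.74
Q = 1382.2 + 809.74 = 2191.9 kW

2191.9 kW


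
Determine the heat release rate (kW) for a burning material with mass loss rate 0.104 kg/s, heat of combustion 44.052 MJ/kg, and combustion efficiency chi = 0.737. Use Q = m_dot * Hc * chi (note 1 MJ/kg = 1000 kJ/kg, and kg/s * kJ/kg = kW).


Hc = 44.052 MJ/kg = 44.052 * 1000 kJ/kg = 44052 kJ/kg
Q = 0.104 kg/s * 44052 kJ/kg * 0.737 = 3376.5 kW

3376.5 kW


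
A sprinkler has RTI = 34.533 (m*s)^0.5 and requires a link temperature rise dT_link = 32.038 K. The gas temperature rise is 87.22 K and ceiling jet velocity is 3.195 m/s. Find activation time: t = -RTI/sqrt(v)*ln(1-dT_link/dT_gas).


dT_link/dT_gas = 0.36732
ln(1 - 0.36732) = -0.45780
t = -34.533 / sqrt(3.195) * -0.45780 = 8.8445 s

8.8445 s


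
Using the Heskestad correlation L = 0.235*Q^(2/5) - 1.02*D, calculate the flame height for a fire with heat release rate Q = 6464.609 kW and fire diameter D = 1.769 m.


Q^(2/5) = 33.436
0.235 * Q^(2/5) = 7.8575
1.02 * D = 1.8044
L = 6.0531 m

6.0531 m


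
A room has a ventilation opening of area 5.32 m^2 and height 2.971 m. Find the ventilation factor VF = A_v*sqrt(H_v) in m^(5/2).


sqrt(H_v) = 1.7237
VF = 5.32 * 1.7237 = 9.1699 m^(5/2)

9.1699 m^(5/2)


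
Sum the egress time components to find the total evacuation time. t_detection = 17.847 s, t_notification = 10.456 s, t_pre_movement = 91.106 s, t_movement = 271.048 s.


Total = 17.847 + 10.456 + 91.106 + 271.048 = 390.457 s

390.457 s


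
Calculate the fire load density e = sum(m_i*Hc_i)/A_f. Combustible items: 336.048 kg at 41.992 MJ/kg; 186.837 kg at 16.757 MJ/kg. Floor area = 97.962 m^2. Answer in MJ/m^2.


Total energy = 336.048*41.992 + 186.837*16.757
= 14111.33 + 3130.828
= 17242.16 MJ
e = 17242.16 / 97.962 = 176.01 MJ/m^2

176.01 MJ/m^2


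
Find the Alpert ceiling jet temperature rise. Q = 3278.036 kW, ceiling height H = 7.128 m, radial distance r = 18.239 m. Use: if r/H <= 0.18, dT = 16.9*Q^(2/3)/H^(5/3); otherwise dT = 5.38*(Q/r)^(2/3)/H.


r/H = 18.239 / 7.128 = 2.5588
r/H > 0.18, so dT = 5.38*(Q/r)^(2/3)/H
Q/r = 179.73
(Q/r)^(2/3) = 31.847
dT = 5.38 * 31.847 / 7.128 = 24.038 K

24.038 K


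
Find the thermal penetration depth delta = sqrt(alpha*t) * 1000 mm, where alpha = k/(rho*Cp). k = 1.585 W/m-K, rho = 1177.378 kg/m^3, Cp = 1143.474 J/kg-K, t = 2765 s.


alpha = 1.585 / (1177.378 * 1143.474) = 1.1773e-06 m^2/s
alpha * t = 0.0032552
delta = sqrt(0.0032552) * 1000 = 57.055 mm

57.055 mm


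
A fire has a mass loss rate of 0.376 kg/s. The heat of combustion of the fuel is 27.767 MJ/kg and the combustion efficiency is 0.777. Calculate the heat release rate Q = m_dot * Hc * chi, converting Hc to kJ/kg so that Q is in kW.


Hc = 27.767 MJ/kg = 27.767 * 1000 kJ/kg = 27767 kJ/kg
Q = 0.376 kg/s * 27767 kJ/kg * 0.777 = 8112.2 kW

8112.2 kW


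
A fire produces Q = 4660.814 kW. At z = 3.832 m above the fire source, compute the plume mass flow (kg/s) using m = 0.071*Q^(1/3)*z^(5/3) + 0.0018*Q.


Q^(1/3) = 16.704
z^(5/3) = 9.3837
First term = 0.071 * 16.704 * 9.3837 = 11.129
Second term = 0.0018 * 4660.814 = 8.3895
m = 19.518 kg/s

19.518 kg/s


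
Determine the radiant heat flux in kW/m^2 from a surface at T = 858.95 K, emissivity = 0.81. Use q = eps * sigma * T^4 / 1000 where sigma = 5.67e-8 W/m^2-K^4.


T^4 = 5.4434e+11
q = 0.81 * 5.67e-8 * 5.4434e+11 / 1000 = 25.000 kW/m^2

25.000 kW/m^2


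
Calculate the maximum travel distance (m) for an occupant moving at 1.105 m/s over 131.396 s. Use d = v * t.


d = 1.105 * 131.396 = 145.19 m

145.19 m


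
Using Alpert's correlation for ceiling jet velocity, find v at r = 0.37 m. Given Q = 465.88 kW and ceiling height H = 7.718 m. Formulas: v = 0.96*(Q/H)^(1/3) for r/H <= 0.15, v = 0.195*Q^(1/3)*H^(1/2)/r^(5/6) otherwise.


r/H = 0.37 / 7.718 = 0.047940
r/H <= 0.15, so v = 0.96*(Q/H)^(1/3)
Q/H = 60.363
(Q/H)^(1/3) = 3.9227
v = 0.96 * 3.9227 = 3.7658 m/s

3.7658 m/s


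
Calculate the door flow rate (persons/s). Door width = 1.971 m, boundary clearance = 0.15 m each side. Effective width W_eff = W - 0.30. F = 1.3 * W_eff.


W_eff = 1.971 - 0.30 = 1.671 m
F = 1.3 * 1.671 = 2.1723 persons/s

2.1723 persons/s


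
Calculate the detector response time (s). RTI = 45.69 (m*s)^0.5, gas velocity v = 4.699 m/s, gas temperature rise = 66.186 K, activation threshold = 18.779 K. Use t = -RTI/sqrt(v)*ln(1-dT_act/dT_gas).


dT_act/dT_gas = 0.28373
ln(1 - 0.28373) = -0.33370
t = -45.69 / sqrt(4.699) * -0.33370 = 7.0335 s

7.0335 s


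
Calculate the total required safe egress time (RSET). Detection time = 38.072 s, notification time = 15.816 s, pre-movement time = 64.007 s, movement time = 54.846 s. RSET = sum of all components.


Total = 38.072 + 15.816 + 64.007 + 54.846 = 172.741 s

172.741 s


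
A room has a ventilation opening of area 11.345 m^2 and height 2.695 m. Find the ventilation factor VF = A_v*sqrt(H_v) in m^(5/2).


sqrt(H_v) = 1.6416
VF = 11.345 * 1.6416 = 18.624 m^(5/2)

18.624 m^(5/2)


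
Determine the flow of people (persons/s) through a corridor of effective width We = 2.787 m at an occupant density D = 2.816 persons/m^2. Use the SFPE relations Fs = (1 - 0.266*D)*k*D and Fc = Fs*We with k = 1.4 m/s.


1 - 0.266*D = 1 - 0.266*2.816 = 0.25094
Fs = 0.25094 * 1.4 * 2.816 = 0.98932 persons/(s*m)
Fc = 0.98932 * 2.787 = 2.7572 persons/s

2.7572 persons/s


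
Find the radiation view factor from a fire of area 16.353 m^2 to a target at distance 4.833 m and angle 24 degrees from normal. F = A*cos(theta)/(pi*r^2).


cos(24 deg) = 0.91355
pi*r^2 = 73.381
F = 16.353 * 0.91355 / 73.381 = 0.20358

0.20358


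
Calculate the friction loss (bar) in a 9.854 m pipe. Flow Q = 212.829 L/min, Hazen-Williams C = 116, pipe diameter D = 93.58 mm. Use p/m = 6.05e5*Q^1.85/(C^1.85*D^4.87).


Q^1.85 = 20270
C^1.85 = 6595.5
D^4.87 = 3.9780e+09
p/m = 0.00046742 bar/m
p_total = 0.00046742 * 9.854 = 0.0046059 bar

0.0046059 bar


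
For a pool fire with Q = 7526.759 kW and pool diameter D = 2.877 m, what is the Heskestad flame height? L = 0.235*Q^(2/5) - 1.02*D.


Q^(2/5) = 35.534
0.235 * Q^(2/5) = 8.3505
1.02 * D = 2.9345
L = 5.4159 m

5.4159 m


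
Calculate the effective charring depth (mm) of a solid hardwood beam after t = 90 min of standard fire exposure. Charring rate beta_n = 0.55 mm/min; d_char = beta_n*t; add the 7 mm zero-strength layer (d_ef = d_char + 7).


d_char = 0.55 * 90 = 49.5 mm
d_ef = 49.5 + 1.0*7 = 56.5 mm

56.5 mm


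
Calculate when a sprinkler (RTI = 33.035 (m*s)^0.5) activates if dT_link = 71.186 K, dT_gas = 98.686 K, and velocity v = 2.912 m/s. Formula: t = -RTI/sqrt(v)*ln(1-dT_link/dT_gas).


dT_link/dT_gas = 0.72134
ln(1 - 0.72134) = -1.2778
t = -33.035 / sqrt(2.912) * -1.2778 = 24.736 s

24.736 s


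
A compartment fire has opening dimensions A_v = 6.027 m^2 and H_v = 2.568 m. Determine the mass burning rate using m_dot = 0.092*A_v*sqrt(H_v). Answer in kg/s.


sqrt(H_v) = 1.6025
m_dot = 0.092 * 6.027 * 1.6025 = 0.88856 kg/s

0.88856 kg/s


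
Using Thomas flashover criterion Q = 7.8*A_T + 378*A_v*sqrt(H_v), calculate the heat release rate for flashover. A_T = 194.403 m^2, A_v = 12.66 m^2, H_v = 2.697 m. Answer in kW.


7.8*A_T = 1516.3
sqrt(H_v) = 1.6423
378*A_v*sqrt(H_v) = 7859.0
Q = 1516.3 + 7859.0 = 9375.3 kW

9375.3 kW


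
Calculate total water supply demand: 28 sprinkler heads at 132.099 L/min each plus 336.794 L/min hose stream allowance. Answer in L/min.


Sprinkler demand = 28 * 132.099 = 3698.772 L/min
Total = 3698.772 + 336.794 = 4035.566 L/min

4035.566 L/min


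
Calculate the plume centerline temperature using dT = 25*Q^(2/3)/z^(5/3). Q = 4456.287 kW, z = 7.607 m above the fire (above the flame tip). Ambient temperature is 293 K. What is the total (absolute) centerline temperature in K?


Q^(2/3) = 270.80
z^(5/3) = 29.423
dT = 25 * 270.80 / 29.423 = 230.09 K
T = 293 + 230.09 = 523.09 K

523.09 K


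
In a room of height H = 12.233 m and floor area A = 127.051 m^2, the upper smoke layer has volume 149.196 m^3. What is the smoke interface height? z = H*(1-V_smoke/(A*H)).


V/(A*H) = 0.095994
1 - 0.095994 = 0.90401
z = 12.233 * 0.90401 = 11.059 m

11.059 m


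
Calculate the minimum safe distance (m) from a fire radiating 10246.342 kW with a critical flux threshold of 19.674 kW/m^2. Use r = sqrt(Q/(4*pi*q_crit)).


4*pi*q_crit = 247.23
Q/(4*pi*q_crit) = 41.444
r = sqrt(41.444) = 6.4377 m

6.4377 m


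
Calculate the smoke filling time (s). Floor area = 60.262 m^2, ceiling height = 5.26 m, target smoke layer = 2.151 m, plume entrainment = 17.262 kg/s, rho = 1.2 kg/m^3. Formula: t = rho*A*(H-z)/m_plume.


H - z = 3.109 m
t = 1.2 * 60.262 * 3.109 / 17.262 = 13.024 s

13.024 s


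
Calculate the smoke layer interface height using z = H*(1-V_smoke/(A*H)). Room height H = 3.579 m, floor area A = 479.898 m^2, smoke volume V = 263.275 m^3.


V/(A*H) = 0.15328
1 - 0.15328 = 0.84672
z = 3.579 * 0.84672 = 3.0304 m

3.0304 m


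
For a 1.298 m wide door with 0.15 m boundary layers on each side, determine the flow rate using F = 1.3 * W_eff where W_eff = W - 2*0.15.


W_eff = 1.298 - 0.30 = 0.998 m
F = 1.3 * 0.998 = 1.2974 persons/s

1.2974 persons/s


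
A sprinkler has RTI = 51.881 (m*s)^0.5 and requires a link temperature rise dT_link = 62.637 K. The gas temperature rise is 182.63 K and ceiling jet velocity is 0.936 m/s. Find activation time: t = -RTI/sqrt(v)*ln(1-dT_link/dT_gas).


dT_link/dT_gas = 0.34297
ln(1 - 0.34297) = -0.42003
t = -51.881 / sqrt(0.936) * -0.42003 = 22.524 s

22.524 s


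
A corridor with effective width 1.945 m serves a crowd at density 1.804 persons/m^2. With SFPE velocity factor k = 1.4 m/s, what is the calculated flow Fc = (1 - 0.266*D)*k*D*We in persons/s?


1 - 0.266*D = 1 - 0.266*1.804 = 0.52014
Fs = 0.52014 * 1.4 * 1.804 = 1.3137 persons/(s*m)
Fc = 1.3137 * 1.945 = 2.5551 persons/s

2.5551 persons/s


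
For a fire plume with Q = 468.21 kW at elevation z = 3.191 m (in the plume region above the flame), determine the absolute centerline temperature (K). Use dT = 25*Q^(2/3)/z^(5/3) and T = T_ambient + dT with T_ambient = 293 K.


Q^(2/3) = 60.297
z^(5/3) = 6.9164
dT = 25 * 60.297 / 6.9164 = 217.95 K
T = 293 + 217.95 = 510.95 K

510.95 K


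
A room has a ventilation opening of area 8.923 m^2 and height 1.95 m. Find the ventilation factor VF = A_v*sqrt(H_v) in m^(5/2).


sqrt(H_v) = 1.3964
VF = 8.923 * 1.3964 = 12.460 m^(5/2)

12.460 m^(5/2)


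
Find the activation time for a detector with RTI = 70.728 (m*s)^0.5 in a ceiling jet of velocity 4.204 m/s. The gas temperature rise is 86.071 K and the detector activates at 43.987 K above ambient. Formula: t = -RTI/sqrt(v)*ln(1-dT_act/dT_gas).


dT_act/dT_gas = 0.51105
ln(1 - 0.51105) = -0.71550
t = -70.728 / sqrt(4.204) * -0.71550 = 24.682 s

24.682 s


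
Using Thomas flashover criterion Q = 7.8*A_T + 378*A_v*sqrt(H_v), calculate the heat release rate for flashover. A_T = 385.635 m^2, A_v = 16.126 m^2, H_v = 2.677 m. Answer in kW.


7.8*A_T = 3007.953
sqrt(H_v) = 1.6362
378*A_v*sqrt(H_v) = 9973.4
Q = 3007.953 + 9973.4 = 12981 kW

12981 kW


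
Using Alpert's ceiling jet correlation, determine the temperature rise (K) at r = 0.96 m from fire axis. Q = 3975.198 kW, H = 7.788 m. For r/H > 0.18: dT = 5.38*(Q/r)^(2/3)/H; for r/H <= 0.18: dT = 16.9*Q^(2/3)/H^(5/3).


r/H = 0.96 / 7.788 = 0.12327
r/H <= 0.18, so dT = 16.9*Q^(2/3)/H^(5/3)
Q^(2/3) = 250.94
H^(5/3) = 30.599
dT = 16.9 * 250.94 / 30.599 = 138.60 K

138.60 K


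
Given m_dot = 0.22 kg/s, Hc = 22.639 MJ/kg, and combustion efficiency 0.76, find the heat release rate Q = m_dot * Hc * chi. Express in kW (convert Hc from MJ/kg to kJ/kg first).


Hc = 22.639 MJ/kg = 22.639 * 1000 kJ/kg = 22639 kJ/kg
Q = 0.22 kg/s * 22639 kJ/kg * 0.76 = 3785.2 kW

3785.2 kW


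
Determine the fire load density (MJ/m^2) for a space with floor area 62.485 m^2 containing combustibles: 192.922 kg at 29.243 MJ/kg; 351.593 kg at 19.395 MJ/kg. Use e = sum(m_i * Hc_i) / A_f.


Total energy = 192.922*29.243 + 351.593*19.395
= 5641.618 + 6819.146
= 12460.76 MJ
e = 12460.76 / 62.485 = 199.42 MJ/m^2

199.42 MJ/m^2


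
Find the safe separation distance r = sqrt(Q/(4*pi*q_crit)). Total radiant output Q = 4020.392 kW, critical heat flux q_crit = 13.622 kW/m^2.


4*pi*q_crit = 171.18
Q/(4*pi*q_crit) = 23.486
r = sqrt(23.486) = 4.8463 m

4.8463 m


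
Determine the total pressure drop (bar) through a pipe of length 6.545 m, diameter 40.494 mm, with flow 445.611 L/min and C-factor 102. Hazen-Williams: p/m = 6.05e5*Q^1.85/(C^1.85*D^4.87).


Q^1.85 = 79537
C^1.85 = 5198.9
D^4.87 = 6.7297e+07
p/m = 0.13754 bar/m
p_total = 0.13754 * 6.545 = 0.90018 bar

0.90018 bar


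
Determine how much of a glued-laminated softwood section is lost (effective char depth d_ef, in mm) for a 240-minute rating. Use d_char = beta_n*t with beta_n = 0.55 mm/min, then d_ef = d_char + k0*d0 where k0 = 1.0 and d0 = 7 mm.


d_char = 0.55 * 240 = 132 mm
d_ef = 132 + 1.0*7 = 139 mm

139 mm


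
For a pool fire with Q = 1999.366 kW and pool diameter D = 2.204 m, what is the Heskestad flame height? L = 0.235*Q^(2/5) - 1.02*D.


Q^(2/5) = 20.910
0.235 * Q^(2/5) = 4.9139
1.02 * D = 2.2481
L = 2.6658 m

2.6658 m


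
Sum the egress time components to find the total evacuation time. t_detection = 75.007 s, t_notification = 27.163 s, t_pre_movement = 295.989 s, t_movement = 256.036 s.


Total = 75.007 + 27.163 + 295.989 + 256.036 = 654.195 s

654.195 s


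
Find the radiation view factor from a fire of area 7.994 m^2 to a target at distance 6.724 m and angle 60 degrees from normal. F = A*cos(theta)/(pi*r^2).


cos(60 deg) = 0.5
pi*r^2 = 142.04
F = 7.994 * 0.5 / 142.04 = 0.028140

0.028140


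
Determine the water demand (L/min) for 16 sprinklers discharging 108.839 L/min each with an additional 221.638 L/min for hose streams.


Sprinkler demand = 16 * 108.839 = 1741.424 L/min
Total = 1741.424 + 221.638 = 1963.062 L/min

1963.062 L/min


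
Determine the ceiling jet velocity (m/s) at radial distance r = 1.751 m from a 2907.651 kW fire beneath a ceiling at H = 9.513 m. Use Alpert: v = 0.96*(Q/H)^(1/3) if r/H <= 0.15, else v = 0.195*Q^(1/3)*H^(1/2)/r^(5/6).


r/H = 1.751 / 9.513 = 0.18406
r/H > 0.15, so v = 0.195*Q^(1/3)*H^(1/2)/r^(5/6)
Q^(1/3) = 14.273
H^(1/2) = 3.0843
r^(5/6) = 1.5949
v = 0.195 * 14.273 * 3.0843 / 1.5949 = 5.3823 m/s

5.3823 m/s


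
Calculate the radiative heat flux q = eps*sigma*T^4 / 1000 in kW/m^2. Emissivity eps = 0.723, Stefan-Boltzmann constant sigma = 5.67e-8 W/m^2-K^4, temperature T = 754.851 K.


T^4 = 3.2467e+11
q = 0.723 * 5.67e-8 * 3.2467e+11 / 1000 = 13.310 kW/m^2

13.310 kW/m^2


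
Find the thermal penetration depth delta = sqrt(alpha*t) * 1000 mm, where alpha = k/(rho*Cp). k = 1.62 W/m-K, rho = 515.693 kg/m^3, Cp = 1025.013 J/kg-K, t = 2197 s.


alpha = 1.62 / (515.693 * 1025.013) = 3.0647e-06 m^2/s
alpha * t = 0.0067332
delta = sqrt(0.0067332) * 1000 = 82.056 mm

82.056 mm


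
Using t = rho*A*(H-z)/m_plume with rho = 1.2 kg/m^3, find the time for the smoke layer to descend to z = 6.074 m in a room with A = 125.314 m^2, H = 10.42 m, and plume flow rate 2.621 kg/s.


H - z = 4.346 m
t = 1.2 * 125.314 * 4.346 / 2.621 = 249.35 s

249.35 s


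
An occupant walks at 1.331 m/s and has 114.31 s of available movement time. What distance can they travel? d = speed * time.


d = 1.331 * 114.31 = 152.15 m

152.15 m


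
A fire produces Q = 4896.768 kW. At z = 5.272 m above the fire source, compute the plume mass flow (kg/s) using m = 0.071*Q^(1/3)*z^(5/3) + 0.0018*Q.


Q^(1/3) = 16.981
z^(5/3) = 15.970
First term = 0.071 * 16.981 * 15.970 = 19.254
Second term = 0.0018 * 4896.768 = 8.8142
m = 28.068 kg/s

28.068 kg/s


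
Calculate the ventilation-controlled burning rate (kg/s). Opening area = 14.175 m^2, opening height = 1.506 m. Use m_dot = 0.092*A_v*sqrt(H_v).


sqrt(H_v) = 1.2272
m_dot = 0.092 * 14.175 * 1.2272 = 1.6004 kg/s

1.6004 kg/s


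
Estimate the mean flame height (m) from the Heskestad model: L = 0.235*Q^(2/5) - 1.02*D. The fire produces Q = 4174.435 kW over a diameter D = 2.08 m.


Q^(2/5) = 28.070
0.235 * Q^(2/5) = 6.5964
1.02 * D = 2.1216
L = 4.4748 m

4.4748 m


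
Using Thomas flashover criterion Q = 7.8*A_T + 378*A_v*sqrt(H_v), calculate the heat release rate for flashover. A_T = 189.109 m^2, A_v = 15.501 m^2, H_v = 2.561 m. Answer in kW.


7.8*A_T = 1475.1
sqrt(H_v) = 1.6003
378*A_v*sqrt(H_v) = 9376.8
Q = 1475.1 + 9376.8 = 10852 kW

10852 kW


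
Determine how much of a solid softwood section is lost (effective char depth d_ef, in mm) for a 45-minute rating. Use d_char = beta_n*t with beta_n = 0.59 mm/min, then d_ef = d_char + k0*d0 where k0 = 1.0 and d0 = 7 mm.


d_char = 0.59 * 45 = 26.55 mm
d_ef = 26.55 + 1.0*7 = 33.55 mm

33.55 mm


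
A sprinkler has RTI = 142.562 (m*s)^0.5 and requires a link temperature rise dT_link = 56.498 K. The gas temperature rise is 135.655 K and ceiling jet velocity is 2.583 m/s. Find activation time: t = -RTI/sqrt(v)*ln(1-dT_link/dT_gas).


dT_link/dT_gas = 0.41648
ln(1 - 0.41648) = -0.53868
t = -142.562 / sqrt(2.583) * -0.53868 = 47.783 s

47.783 s


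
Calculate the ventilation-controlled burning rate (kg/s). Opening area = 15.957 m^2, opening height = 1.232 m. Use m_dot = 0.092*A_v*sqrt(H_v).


sqrt(H_v) = 1.1100
m_dot = 0.092 * 15.957 * 1.1100 = 1.6295 kg/s

1.6295 kg/s


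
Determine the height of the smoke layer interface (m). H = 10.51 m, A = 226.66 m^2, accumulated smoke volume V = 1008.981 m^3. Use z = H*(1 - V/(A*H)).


V/(A*H) = 0.42355
1 - 0.42355 = 0.57645
z = 10.51 * 0.57645 = 6.0585 m

6.0585 m


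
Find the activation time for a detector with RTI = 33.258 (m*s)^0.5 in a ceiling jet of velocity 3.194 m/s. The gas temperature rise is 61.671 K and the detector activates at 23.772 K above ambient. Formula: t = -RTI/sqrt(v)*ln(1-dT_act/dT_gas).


dT_act/dT_gas = 0.38546
ln(1 - 0.38546) = -0.48689
t = -33.258 / sqrt(3.194) * -0.48689 = 9.0606 s

9.0606 s


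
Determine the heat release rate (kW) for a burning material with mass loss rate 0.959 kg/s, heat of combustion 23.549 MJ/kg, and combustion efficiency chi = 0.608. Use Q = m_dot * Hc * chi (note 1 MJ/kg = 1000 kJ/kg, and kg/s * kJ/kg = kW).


Hc = 23.549 MJ/kg = 23.549 * 1000 kJ/kg = 23549 kJ/kg
Q = 0.959 kg/s * 23549 kJ/kg * 0.608 = 13731 kW

13731 kW


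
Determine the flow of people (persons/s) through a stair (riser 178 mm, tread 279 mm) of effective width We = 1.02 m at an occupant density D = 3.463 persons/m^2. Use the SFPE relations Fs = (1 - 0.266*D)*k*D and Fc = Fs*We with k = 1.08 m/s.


1 - 0.266*D = 1 - 0.266*3.463 = 0.078842
Fs = 0.078842 * 1.08 * 3.463 = 0.29487 persons/(s*m)
Fc = 0.29487 * 1.02 = 0.30077 persons/s

0.30077 persons/s


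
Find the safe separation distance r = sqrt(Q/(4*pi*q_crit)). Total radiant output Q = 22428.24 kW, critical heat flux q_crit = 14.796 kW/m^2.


4*pi*q_crit = 185.93
Q/(4*pi*q_crit) = 120.63
r = sqrt(120.63) = 10.983 m

10.983 m


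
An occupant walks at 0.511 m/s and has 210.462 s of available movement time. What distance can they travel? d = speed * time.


d = 0.511 * 210.462 = 107.55 m

107.55 m


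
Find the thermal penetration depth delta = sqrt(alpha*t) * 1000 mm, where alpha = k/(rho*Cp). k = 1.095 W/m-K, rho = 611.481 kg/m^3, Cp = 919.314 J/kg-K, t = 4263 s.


alpha = 1.095 / (611.481 * 919.314) = 1.9479e-06 m^2/s
alpha * t = 0.0083039
delta = sqrt(0.0083039) * 1000 = 91.126 mm

91.126 mm


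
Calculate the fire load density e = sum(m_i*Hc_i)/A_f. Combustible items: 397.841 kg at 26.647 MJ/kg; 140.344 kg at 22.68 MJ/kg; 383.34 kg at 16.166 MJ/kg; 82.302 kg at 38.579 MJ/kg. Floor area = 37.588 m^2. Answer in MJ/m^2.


Total energy = 397.841*26.647 + 140.344*22.68 + 383.34*16.166 + 82.302*38.579
= 10601.27 + 3183.002 + 6197.074 + 3175.129
= 23156.47 MJ
e = 23156.47 / 37.588 = 616.06 MJ/m^2

616.06 MJ/m^2


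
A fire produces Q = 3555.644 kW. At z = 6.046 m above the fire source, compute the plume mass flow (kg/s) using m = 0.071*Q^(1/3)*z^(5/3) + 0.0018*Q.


Q^(1/3) = 15.263
z^(5/3) = 20.065
First term = 0.071 * 15.263 * 20.065 = 21.744
Second term = 0.0018 * 3555.644 = 6.4002
m = 28.144 kg/s

28.144 kg/s


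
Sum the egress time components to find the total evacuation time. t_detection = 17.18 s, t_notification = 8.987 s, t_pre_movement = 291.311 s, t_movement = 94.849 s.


Total = 17.18 + 8.987 + 291.311 + 94.849 = 412.327 s

412.327 s


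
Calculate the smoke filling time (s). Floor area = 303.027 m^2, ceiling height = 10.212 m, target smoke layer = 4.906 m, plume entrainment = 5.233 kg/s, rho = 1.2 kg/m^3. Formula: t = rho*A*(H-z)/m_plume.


H - z = 5.306 m
t = 1.2 * 303.027 * 5.306 / 5.233 = 368.71 s

368.71 s


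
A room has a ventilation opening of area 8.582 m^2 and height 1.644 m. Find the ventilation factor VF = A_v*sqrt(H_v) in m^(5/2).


sqrt(H_v) = 1.2822
VF = 8.582 * 1.2822 = 11.004 m^(5/2)

11.004 m^(5/2)


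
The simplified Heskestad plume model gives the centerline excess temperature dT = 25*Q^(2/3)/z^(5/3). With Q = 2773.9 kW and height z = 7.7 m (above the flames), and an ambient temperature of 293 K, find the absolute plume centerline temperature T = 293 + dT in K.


Q^(2/3) = 197.42
z^(5/3) = 30.025
dT = 25 * 197.42 / 30.025 = 164.38 K
T = 293 + 164.38 = 457.38 K

457.38 K


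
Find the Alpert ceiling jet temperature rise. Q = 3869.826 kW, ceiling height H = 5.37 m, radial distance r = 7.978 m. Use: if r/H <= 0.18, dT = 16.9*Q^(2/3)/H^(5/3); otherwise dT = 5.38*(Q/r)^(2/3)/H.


r/H = 7.978 / 5.37 = 1.4857
r/H > 0.18, so dT = 5.38*(Q/r)^(2/3)/H
Q/r = 485.06
(Q/r)^(2/3) = 61.735
dT = 5.38 * 61.735 / 5.37 = 61.850 K

61.850 K


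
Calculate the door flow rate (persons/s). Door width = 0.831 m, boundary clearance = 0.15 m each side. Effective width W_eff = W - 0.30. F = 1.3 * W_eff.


W_eff = 0.831 - 0.30 = 0.531 m
F = 1.3 * 0.531 = 0.69030 persons/s

0.69030 persons/s


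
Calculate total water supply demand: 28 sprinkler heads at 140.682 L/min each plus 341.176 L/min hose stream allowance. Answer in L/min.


Sprinkler demand = 28 * 140.682 = 3939.096 L/min
Total = 3939.096 + 341.176 = 4280.272 L/min

4280.272 L/min


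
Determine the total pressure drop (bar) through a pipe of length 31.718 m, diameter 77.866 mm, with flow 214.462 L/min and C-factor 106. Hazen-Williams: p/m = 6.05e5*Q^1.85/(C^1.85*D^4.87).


Q^1.85 = 20559
C^1.85 = 5582.3
D^4.87 = 1.6250e+09
p/m = 0.0013711 bar/m
p_total = 0.0013711 * 31.718 = 0.043489 bar

0.043489 bar


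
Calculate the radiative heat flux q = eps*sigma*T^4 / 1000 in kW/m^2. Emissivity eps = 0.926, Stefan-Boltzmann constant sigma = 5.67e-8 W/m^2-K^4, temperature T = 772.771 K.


T^4 = 3.5662e+11
q = 0.926 * 5.67e-8 * 3.5662e+11 / 1000 = 18.724 kW/m^2

18.724 kW/m^2


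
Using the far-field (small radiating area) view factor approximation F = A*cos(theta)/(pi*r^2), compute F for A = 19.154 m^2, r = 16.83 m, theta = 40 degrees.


cos(40 deg) = 0.76604
pi*r^2 = 889.85
F = 19.154 * 0.76604 / 889.85 = 0.016489

0.016489


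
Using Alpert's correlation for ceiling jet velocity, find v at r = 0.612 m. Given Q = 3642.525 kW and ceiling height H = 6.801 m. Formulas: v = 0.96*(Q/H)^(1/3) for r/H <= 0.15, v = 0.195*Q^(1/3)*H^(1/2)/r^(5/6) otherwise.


r/H = 0.612 / 6.801 = 0.089987
r/H <= 0.15, so v = 0.96*(Q/H)^(1/3)
Q/H = 535.59
(Q/H)^(1/3) = 8.1210
v = 0.96 * 8.1210 = 7.7962 m/s

7.7962 m/s


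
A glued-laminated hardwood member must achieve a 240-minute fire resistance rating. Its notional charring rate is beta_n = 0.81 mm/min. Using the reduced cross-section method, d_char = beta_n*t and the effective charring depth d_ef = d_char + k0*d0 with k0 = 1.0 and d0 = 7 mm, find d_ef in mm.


d_char = 0.81 * 240 = 194.4 mm
d_ef = 194.4 + 1.0*7 = 201.4 mm

201.4 mm


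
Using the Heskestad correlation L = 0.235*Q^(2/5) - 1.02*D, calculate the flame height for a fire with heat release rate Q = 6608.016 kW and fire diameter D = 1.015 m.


Q^(2/5) = 33.731
0.235 * Q^(2/5) = 7.9268
1.02 * D = 1.0353
L = 6.8915 m

6.8915 m


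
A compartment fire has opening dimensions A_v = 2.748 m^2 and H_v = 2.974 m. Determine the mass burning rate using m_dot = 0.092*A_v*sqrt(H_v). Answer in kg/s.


sqrt(H_v) = 1.7245
m_dot = 0.092 * 2.748 * 1.7245 = 0.43599 kg/s

0.43599 kg/s


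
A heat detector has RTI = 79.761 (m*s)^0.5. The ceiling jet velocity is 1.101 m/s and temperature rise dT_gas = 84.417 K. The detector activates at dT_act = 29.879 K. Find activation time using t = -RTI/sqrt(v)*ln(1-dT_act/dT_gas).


dT_act/dT_gas = 0.35395
ln(1 - 0.35395) = -0.43687
t = -79.761 / sqrt(1.101) * -0.43687 = 33.209 s

33.209 s


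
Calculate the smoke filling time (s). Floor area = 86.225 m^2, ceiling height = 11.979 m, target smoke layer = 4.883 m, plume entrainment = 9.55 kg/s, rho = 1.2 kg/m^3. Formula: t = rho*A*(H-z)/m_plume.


H - z = 7.096 m
t = 1.2 * 86.225 * 7.096 / 9.55 = 76.882 s

76.882 s


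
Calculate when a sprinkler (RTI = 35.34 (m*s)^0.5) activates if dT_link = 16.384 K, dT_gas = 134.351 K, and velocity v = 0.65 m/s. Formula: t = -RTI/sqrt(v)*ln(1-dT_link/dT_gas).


dT_link/dT_gas = 0.12195
ln(1 - 0.12195) = -0.13005
t = -35.34 / sqrt(0.65) * -0.13005 = 5.7006 s

5.7006 s


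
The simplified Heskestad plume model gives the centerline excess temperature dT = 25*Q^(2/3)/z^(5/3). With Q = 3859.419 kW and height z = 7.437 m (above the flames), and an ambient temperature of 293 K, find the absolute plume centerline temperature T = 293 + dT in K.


Q^(2/3) = 246.05
z^(5/3) = 28.335
dT = 25 * 246.05 / 28.335 = 217.08 K
T = 293 + 217.08 = 510.08 K

510.08 K


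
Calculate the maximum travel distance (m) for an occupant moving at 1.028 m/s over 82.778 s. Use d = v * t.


d = 1.028 * 82.778 = 85.096 m

85.096 m


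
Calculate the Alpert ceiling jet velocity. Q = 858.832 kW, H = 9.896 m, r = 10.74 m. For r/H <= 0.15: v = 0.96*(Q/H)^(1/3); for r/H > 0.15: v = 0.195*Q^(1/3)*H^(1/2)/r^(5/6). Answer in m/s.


r/H = 10.74 / 9.896 = 1.0853
r/H > 0.15, so v = 0.195*Q^(1/3)*H^(1/2)/r^(5/6)
Q^(1/3) = 9.5054
H^(1/2) = 3.1458
r^(5/6) = 7.2305
v = 0.195 * 9.5054 * 3.1458 / 7.2305 = 0.80642 m/s

0.80642 m/s


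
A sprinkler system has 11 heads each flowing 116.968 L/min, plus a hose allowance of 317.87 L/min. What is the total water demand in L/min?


Sprinkler demand = 11 * 116.968 = 1286.648 L/min
Total = 1286.648 + 317.87 = 1604.518 L/min

1604.518 L/min


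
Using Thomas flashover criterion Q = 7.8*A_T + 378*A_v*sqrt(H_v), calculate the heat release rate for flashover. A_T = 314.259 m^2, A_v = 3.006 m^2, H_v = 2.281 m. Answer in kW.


7.8*A_T = 2451.2
sqrt(H_v) = 1.5103
378*A_v*sqrt(H_v) = 1716.1
Q = 2451.2 + 1716.1 = 4167.3 kW

4167.3 kW


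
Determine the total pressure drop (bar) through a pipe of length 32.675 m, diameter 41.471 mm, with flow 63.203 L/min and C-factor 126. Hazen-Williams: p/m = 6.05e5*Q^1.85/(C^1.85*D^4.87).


Q^1.85 = 2144.7
C^1.85 = 7685.7
D^4.87 = 7.5582e+07
p/m = 0.0022337 bar/m
p_total = 0.0022337 * 32.675 = 0.072985 bar

0.072985 bar


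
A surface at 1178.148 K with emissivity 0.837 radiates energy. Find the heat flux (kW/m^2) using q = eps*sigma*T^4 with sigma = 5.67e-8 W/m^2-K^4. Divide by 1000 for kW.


T^4 = 1.9266e+12
q = 0.837 * 5.67e-8 * 1.9266e+12 / 1000 = 91.434 kW/m^2

91.434 kW/m^2


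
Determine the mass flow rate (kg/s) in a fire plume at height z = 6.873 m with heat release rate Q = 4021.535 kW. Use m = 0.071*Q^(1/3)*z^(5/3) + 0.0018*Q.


Q^(1/3) = 15.902
z^(5/3) = 24.845
First term = 0.071 * 15.902 * 24.845 = 28.052
Second term = 0.0018 * 4021.535 = 7.2388
m = 35.291 kg/s

35.291 kg/s


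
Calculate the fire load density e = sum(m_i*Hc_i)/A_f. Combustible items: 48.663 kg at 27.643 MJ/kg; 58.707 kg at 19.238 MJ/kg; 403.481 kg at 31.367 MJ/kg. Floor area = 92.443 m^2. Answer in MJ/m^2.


Total energy = 48.663*27.643 + 58.707*19.238 + 403.481*31.367
= 1345.191 + 1129.405 + 12655.99
= 15130.59 MJ
e = 15130.59 / 92.443 = 163.67 MJ/m^2

163.67 MJ/m^2


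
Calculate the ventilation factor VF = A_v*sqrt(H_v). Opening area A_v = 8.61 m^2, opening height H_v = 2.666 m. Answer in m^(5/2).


sqrt(H_v) = 1.6328
VF = 8.61 * 1.6328 = 14.058 m^(5/2)

14.058 m^(5/2)


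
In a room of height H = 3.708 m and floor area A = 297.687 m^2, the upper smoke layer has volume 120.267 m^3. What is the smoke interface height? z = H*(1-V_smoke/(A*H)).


V/(A*H) = 0.10895
1 - 0.10895 = 0.89105
z = 3.708 * 0.89105 = 3.3040 m

3.3040 m


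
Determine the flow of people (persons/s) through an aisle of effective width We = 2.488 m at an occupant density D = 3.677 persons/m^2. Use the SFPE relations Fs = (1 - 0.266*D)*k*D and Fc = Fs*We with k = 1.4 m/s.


1 - 0.266*D = 1 - 0.266*3.677 = 0.021918
Fs = 0.021918 * 1.4 * 3.677 = 0.11283 persons/(s*m)
Fc = 0.11283 * 2.488 = 0.28072 persons/s

0.28072 persons/s


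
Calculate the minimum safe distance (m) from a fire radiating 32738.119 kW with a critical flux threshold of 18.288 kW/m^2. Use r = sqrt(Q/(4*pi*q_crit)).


4*pi*q_crit = 229.81
Q/(4*pi*q_crit) = 142.45
r = sqrt(142.45) = 11.935 m

11.935 m


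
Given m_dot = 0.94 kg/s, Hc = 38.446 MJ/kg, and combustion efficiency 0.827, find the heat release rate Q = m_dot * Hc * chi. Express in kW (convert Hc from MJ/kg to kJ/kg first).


Hc = 38.446 MJ/kg = 38.446 * 1000 kJ/kg = 38446 kJ/kg
Q = 0.94 kg/s * 38446 kJ/kg * 0.827 = 29887 kW

29887 kW


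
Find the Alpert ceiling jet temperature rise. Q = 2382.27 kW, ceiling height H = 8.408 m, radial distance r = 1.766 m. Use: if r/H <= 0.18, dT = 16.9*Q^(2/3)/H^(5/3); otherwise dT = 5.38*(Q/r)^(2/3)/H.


r/H = 1.766 / 8.408 = 0.21004
r/H > 0.18, so dT = 5.38*(Q/r)^(2/3)/H
Q/r = 1349.0
(Q/r)^(2/3) = 122.09
dT = 5.38 * 122.09 / 8.408 = 78.119 K

78.119 K


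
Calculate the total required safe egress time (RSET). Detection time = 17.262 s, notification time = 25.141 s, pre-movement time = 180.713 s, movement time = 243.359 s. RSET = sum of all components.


Total = 17.262 + 25.141 + 180.713 + 243.359 = 466.475 s

466.475 s


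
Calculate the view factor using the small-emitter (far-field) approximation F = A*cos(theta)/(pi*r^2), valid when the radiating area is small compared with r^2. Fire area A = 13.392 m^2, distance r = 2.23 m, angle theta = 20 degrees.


cos(20 deg) = 0.93969
pi*r^2 = 15.623
F = 13.392 * 0.93969 / 15.623 = 0.80551

0.80551


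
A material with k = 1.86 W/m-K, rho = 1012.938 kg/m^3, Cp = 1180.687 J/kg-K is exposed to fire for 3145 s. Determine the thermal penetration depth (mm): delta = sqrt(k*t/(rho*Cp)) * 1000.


alpha = 1.86 / (1012.938 * 1180.687) = 1.5552e-06 m^2/s
alpha * t = 0.0048912
delta = sqrt(0.0048912) * 1000 = 69.937 mm

69.937 mm


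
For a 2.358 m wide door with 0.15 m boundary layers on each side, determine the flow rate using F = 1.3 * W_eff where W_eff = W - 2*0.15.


W_eff = 2.358 - 0.30 = 2.058 m
F = 1.3 * 2.058 = 2.6754 persons/s

2.6754 persons/s


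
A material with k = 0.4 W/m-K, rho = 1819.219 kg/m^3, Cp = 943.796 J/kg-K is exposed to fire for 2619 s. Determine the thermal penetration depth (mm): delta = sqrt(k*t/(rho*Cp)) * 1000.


alpha = 0.4 / (1819.219 * 943.796) = 2.3297e-07 m^2/s
alpha * t = 0.00061014
delta = sqrt(0.00061014) * 1000 = 24.701 mm

24.701 mm


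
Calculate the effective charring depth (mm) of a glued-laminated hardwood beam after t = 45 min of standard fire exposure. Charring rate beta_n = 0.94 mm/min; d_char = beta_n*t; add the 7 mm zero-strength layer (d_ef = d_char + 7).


d_char = 0.94 * 45 = 42.3 mm
d_ef = 42.3 + 1.0*7 = 49.3 mm

49.3 mm


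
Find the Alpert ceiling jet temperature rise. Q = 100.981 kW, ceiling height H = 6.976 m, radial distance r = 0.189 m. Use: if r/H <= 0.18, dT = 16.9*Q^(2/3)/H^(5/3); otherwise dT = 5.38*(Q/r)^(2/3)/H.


r/H = 0.189 / 6.976 = 0.027093
r/H <= 0.18, so dT = 16.9*Q^(2/3)/H^(5/3)
Q^(2/3) = 21.685
H^(5/3) = 25.469
dT = 16.9 * 21.685 / 25.469 = 14.389 K

14.389 K


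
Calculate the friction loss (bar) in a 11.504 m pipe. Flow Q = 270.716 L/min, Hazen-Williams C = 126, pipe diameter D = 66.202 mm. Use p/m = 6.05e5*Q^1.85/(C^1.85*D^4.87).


Q^1.85 = 31634
C^1.85 = 7685.7
D^4.87 = 7.3730e+08
p/m = 0.0033774 bar/m
p_total = 0.0033774 * 11.504 = 0.038853 bar

0.038853 bar


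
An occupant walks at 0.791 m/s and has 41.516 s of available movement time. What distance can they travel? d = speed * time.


d = 0.791 * 41.516 = 32.839 m

32.839 m


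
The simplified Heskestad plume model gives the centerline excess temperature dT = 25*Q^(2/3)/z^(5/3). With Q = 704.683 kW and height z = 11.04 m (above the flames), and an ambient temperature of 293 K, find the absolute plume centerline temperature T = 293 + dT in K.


Q^(2/3) = 79.189
z^(5/3) = 54.737
dT = 25 * 79.189 / 54.737 = 36.168 K
T = 293 + 36.168 = 329.17 K

329.17 K


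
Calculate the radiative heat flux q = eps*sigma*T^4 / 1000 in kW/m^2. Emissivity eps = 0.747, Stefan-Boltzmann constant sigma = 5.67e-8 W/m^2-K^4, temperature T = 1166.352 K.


T^4 = 1.8506e+12
q = 0.747 * 5.67e-8 * 1.8506e+12 / 1000 = 78.383 kW/m^2

78.383 kW/m^2


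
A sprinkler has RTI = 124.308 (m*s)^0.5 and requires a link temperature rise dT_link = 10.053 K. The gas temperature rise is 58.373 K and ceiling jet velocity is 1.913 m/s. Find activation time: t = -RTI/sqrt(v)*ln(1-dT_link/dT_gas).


dT_link/dT_gas = 0.17222
ln(1 - 0.17222) = -0.18901
t = -124.308 / sqrt(1.913) * -0.18901 = 16.987 s

16.987 s


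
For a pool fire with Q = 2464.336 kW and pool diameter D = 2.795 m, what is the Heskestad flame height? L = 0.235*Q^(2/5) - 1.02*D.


Q^(2/5) = 22.734
0.235 * Q^(2/5) = 5.3425
1.02 * D = 2.8509
L = 2.4916 m

2.4916 m


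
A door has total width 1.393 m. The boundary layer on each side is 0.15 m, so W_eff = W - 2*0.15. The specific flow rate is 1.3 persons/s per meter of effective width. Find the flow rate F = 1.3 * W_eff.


W_eff = 1.393 - 0.30 = 1.093 m
F = 1.3 * 1.093 = 1.4209 persons/s

1.4209 persons/s
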